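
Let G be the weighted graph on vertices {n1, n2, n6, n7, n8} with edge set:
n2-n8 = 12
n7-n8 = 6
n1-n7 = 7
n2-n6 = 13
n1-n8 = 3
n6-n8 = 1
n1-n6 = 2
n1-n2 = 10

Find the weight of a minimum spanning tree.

Kruskal: consider edges lightest-first.
n6-n8 (1): add. Components now {n2} {n6,n8} {n7} {n1}
n1-n6 (2): add. Components now {n2} {n1,n6,n8} {n7}
n1-n8 (3): skip — n8 and n1 already connected.
n7-n8 (6): add. Components now {n2} {n1,n6,n7,n8}
n1-n7 (7): skip — n7 and n1 already connected.
n1-n2 (10): add. Components now {n1,n2,n6,n7,n8}
MST edges: n6-n8, n1-n6, n7-n8, n1-n2; total weight 1+2+6+10 = 19.

19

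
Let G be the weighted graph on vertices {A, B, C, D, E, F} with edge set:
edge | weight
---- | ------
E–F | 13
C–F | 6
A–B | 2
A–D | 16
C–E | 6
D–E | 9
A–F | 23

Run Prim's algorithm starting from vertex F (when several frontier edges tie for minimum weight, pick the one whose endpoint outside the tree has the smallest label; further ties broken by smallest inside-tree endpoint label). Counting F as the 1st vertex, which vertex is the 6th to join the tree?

B

Prim's algorithm from F:
Step 1: frontier [C–F 6, E–F 13, A–F 23] → take C–F (6); add C.
Step 2: frontier [C–E 6, E–F 13, A–F 23] → take C–E (6); add E.
Step 3: frontier [D–E 9, A–F 23] → take D–E (9); add D.
Step 4: frontier [A–D 16, A–F 23] → take A–D (16); add A.
Step 5: frontier [A–B 2] → take A–B (2); add B.
Vertex order: F, C, E, D, A, B. The 6th vertex is B.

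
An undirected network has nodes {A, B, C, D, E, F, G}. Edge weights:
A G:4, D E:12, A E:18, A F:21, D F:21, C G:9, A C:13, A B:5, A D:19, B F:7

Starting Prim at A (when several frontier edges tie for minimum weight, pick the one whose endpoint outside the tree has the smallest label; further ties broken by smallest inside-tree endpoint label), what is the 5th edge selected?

Prim's algorithm from A:
Step 1: frontier [A G 4, A B 5, A C 13, A E 18, A D 19, A F 21] → take A G (4); add G.
Step 2: frontier [A B 5, A C 13, A E 18, A D 19, A F 21, C G 9] → take A B (5); add B.
Step 3: frontier [A C 13, A E 18, A D 19, A F 21, B F 7, C G 9] → take B F (7); add F.
Step 4: frontier [A C 13, A E 18, A D 19, D F 21, C G 9] → take C G (9); add C.
Step 5: frontier [A E 18, A D 19, D F 21] → take A E (18); add E.
Step 6: frontier [A D 19, D E 12, D F 21] → take D E (12); add D.
The 5th edge added is A E.

A-E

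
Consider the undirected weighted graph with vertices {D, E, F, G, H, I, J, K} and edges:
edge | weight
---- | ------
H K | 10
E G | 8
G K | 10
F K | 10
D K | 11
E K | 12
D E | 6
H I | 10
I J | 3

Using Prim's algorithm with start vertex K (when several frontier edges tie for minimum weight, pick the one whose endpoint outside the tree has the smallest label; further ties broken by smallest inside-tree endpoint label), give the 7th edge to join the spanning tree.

Prim's algorithm from K:
Step 1: frontier [F K 10, G K 10, H K 10, D K 11, E K 12] → take F K (10); add F.
Step 2: frontier [G K 10, H K 10, D K 11, E K 12] → take G K (10); add G.
Step 3: frontier [E G 8, H K 10, D K 11, E K 12] → take E G (8); add E.
Step 4: frontier [D E 6, H K 10, D K 11] → take D E (6); add D.
Step 5: frontier [H K 10] → take H K (10); add H.
Step 6: frontier [H I 10] → take H I (10); add I.
Step 7: frontier [I J 3] → take I J (3); add J.
The 7th edge added is I J.

I-J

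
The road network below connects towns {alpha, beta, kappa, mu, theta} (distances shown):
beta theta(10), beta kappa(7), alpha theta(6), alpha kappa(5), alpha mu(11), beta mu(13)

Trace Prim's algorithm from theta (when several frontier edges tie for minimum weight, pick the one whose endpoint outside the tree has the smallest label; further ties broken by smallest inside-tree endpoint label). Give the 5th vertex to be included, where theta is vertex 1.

Prim's algorithm from theta:
Step 1: cheapest edge leaving the tree is alpha theta (6); add alpha.
Step 2: cheapest edge leaving the tree is alpha kappa (5); add kappa.
Step 3: cheapest edge leaving the tree is beta kappa (7); add beta.
Step 4: cheapest edge leaving the tree is alpha mu (11); add mu.
Vertex order: theta, alpha, kappa, beta, mu. The 5th vertex is mu.

mu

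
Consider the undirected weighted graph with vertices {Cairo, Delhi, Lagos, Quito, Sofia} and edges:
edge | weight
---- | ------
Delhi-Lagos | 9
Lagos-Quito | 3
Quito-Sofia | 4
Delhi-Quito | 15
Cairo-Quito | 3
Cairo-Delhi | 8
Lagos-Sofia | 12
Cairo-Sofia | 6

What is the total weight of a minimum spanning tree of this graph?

18

Prim, starting at Delhi.
Step 1: cheapest edge leaving the tree is Cairo-Delhi (8); add Cairo.
Step 2: cheapest edge leaving the tree is Cairo-Quito (3); add Quito.
Step 3: cheapest edge leaving the tree is Lagos-Quito (3); add Lagos.
Step 4: cheapest edge leaving the tree is Quito-Sofia (4); add Sofia.
MST edges: Cairo-Delhi, Cairo-Quito, Lagos-Quito, Quito-Sofia; total weight 8+3+3+4 = 18.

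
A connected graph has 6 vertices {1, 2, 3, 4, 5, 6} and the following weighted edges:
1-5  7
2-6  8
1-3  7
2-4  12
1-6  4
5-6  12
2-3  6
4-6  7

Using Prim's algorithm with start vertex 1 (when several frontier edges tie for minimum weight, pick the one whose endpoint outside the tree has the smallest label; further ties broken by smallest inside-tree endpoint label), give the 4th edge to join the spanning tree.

4-6

Grow the tree from 1 using Prim:
Step 1: frontier [1-6 4, 1-3 7, 1-5 7] → take 1-6 (4); add 6.
Step 2: frontier [1-3 7, 1-5 7, 4-6 7, 2-6 8, 5-6 12] → take 1-3 (7); add 3.
Step 3: frontier [1-5 7, 2-3 6, 4-6 7, 2-6 8, 5-6 12] → take 2-3 (6); add 2.
Step 4: frontier [1-5 7, 2-4 12, 4-6 7, 5-6 12] → take 4-6 (7); add 4.
Step 5: frontier [1-5 7, 5-6 12] → take 1-5 (7); add 5.
The 4th edge added is 4-6.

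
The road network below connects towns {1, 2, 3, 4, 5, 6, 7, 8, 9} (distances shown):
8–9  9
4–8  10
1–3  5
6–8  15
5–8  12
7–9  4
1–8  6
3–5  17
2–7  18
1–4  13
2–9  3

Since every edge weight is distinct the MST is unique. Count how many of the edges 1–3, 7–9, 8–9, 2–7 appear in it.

Kruskal: consider edges lightest-first.
2–9 (3): add — endpoints in different components.
7–9 (4): add — endpoints in different components.
1–3 (5): add — endpoints in different components.
1–8 (6): add — endpoints in different components.
8–9 (9): add — endpoints in different components.
4–8 (10): add — endpoints in different components.
5–8 (12): add — endpoints in different components.
1–4 (13): skip — 1 and 4 already connected.
6–8 (15): add — endpoints in different components.
MST edge set: {2–9, 7–9, 1–3, 1–8, 8–9, 4–8, 5–8, 6–8}.
Of the listed edges, {1–3, 7–9, 8–9} are in the MST → 3.

3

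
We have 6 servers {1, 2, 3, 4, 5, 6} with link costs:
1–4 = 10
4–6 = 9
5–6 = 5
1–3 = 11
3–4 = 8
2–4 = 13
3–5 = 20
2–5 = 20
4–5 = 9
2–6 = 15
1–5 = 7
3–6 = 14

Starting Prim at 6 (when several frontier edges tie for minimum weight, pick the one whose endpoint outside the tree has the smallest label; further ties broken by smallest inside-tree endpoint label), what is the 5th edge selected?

2-4

Prim, starting at 6.
Step 1: frontier [5–6 5, 4–6 9, 3–6 14, 2–6 15] → take 5–6 (5); add 5.
Step 2: frontier [1–5 7, 4–5 9, 2–5 20, 3–5 20, 4–6 9, 3–6 14, 2–6 15] → take 1–5 (7); add 1.
Step 3: frontier [1–4 10, 1–3 11, 4–5 9, 2–5 20, 3–5 20, 4–6 9, 3–6 14, 2–6 15] → take 4–5 (9); add 4.
Step 4: frontier [1–3 11, 3–4 8, 2–4 13, 2–5 20, 3–5 20, 3–6 14, 2–6 15] → take 3–4 (8); add 3.
Step 5: frontier [2–4 13, 2–5 20, 2–6 15] → take 2–4 (13); add 2.
The 5th edge added is 2–4.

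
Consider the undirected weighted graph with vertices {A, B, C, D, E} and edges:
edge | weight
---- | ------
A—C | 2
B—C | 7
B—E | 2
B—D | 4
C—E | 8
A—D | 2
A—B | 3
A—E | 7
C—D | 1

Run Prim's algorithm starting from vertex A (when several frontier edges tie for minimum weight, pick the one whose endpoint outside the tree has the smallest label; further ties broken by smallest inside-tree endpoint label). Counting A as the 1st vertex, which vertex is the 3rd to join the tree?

D

Prim's algorithm from A:
Step 1: cheapest edge leaving the tree is A—C (2); add C.
Step 2: cheapest edge leaving the tree is C—D (1); add D.
Step 3: cheapest edge leaving the tree is A—B (3); add B.
Step 4: cheapest edge leaving the tree is B—E (2); add E.
Vertex order: A, C, D, B, E. The 3rd vertex is D.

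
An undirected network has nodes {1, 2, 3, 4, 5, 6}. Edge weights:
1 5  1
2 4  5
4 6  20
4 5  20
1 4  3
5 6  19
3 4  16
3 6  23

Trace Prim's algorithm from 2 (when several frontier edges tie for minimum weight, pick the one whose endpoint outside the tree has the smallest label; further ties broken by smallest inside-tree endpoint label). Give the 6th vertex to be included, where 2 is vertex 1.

6

Grow the tree from 2 using Prim:
Step 1: frontier [2 4 5] → take 2 4 (5); add 4.
Step 2: frontier [1 4 3, 3 4 16, 4 5 20, 4 6 20] → take 1 4 (3); add 1.
Step 3: frontier [1 5 1, 3 4 16, 4 5 20, 4 6 20] → take 1 5 (1); add 5.
Step 4: frontier [3 4 16, 4 6 20, 5 6 19] → take 3 4 (16); add 3.
Step 5: frontier [3 6 23, 4 6 20, 5 6 19] → take 5 6 (19); add 6.
Vertex order: 2, 4, 1, 5, 3, 6. The 6th vertex is 6.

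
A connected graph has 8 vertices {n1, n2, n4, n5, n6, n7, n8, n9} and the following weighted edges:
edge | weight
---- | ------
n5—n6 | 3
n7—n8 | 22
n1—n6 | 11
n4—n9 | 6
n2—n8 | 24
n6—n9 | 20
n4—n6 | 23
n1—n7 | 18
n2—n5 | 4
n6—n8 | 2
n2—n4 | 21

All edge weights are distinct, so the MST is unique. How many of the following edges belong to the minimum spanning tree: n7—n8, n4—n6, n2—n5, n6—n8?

2

Sort edges by weight, then run Kruskal:
n6—n8 (2): add — endpoints in different components.
n5—n6 (3): add — endpoints in different components.
n2—n5 (4): add — endpoints in different components.
n4—n9 (6): add — endpoints in different components.
n1—n6 (11): add — endpoints in different components.
n1—n7 (18): add — endpoints in different components.
n6—n9 (20): add — endpoints in different components.
MST edge set: {n6—n8, n5—n6, n2—n5, n4—n9, n1—n6, n1—n7, n6—n9}.
Of the listed edges, {n2—n5, n6—n8} are in the MST → 2.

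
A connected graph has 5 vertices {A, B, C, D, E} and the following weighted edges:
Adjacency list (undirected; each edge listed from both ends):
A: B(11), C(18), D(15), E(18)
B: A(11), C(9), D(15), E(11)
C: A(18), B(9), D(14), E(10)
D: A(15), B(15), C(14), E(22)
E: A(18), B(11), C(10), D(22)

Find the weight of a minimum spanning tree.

44

Sort edges by weight, then run Kruskal:
B C (9): add — endpoints in different components.
C E (10): add — endpoints in different components.
A B (11): add — endpoints in different components.
B E (11): skip — B and E already connected.
C D (14): add — endpoints in different components.
MST edges: B C, C E, A B, C D; total weight 9+10+11+14 = 44.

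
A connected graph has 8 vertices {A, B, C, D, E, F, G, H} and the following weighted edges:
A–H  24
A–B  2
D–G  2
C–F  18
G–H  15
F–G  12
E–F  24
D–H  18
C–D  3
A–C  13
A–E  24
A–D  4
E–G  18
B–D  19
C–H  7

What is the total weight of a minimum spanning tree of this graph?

48

Grow the tree from C using Prim:
Step 1: cheapest edge leaving the tree is C–D (3); add D.
Step 2: cheapest edge leaving the tree is D–G (2); add G.
Step 3: cheapest edge leaving the tree is A–D (4); add A.
Step 4: cheapest edge leaving the tree is A–B (2); add B.
Step 5: cheapest edge leaving the tree is C–H (7); add H.
Step 6: cheapest edge leaving the tree is F–G (12); add F.
Step 7: cheapest edge leaving the tree is E–G (18); add E.
MST edges: C–D, D–G, A–D, A–B, C–H, F–G, E–G; total weight 3+2+4+2+7+12+18 = 48.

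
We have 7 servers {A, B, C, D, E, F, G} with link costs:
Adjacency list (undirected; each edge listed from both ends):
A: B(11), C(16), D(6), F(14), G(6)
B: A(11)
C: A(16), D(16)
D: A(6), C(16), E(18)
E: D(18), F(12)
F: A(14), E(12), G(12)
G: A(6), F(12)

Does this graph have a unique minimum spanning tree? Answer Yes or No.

Sort edges by weight, then run Kruskal:
A-D (6): add. Components now {A,D} {B} {C} {E} {F} {G}
A-G (6): add. Components now {A,D,G} {B} {C} {E} {F}
A-B (11): add. Components now {A,B,D,G} {C} {E} {F}
E-F (12): add. Components now {A,B,D,G} {C} {E,F}
F-G (12): add. Components now {A,B,D,E,F,G} {C}
A-F (14): skip — A and F already connected.
A-C (16): add. Components now {A,B,C,D,E,F,G}
Non-tree edge C-D has weight 16, equal to the heaviest edge on its tree cycle — swapping gives another MST of the same weight. Not unique.

No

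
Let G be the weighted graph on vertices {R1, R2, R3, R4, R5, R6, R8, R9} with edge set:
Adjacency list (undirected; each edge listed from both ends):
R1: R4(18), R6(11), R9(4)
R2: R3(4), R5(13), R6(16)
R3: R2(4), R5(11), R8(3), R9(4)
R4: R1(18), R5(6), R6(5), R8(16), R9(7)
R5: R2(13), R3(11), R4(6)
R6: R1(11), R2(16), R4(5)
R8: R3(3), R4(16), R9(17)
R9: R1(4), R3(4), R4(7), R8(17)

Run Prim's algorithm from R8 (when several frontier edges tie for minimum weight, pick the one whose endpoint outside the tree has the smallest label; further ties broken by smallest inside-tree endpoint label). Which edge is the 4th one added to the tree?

Grow the tree from R8 using Prim:
Step 1: frontier [R3-R8 3, R4-R8 16, R8-R9 17] → take R3-R8 (3); add R3.
Step 2: frontier [R2-R3 4, R3-R9 4, R3-R5 11, R4-R8 16, R8-R9 17] → take R2-R3 (4); add R2.
Step 3: frontier [R2-R5 13, R2-R6 16, R3-R9 4, R3-R5 11, R4-R8 16, R8-R9 17] → take R3-R9 (4); add R9.
Step 4: frontier [R2-R5 13, R2-R6 16, R3-R5 11, R4-R8 16, R1-R9 4, R4-R9 7] → take R1-R9 (4); add R1.
Step 5: frontier [R1-R6 11, R1-R4 18, R2-R5 13, R2-R6 16, R3-R5 11, R4-R8 16, R4-R9 7] → take R4-R9 (7); add R4.
Step 6: frontier [R1-R6 11, R2-R5 13, R2-R6 16, R3-R5 11, R4-R6 5, R4-R5 6] → take R4-R6 (5); add R6.
Step 7: frontier [R2-R5 13, R3-R5 11, R4-R5 6] → take R4-R5 (6); add R5.
The 4th edge added is R1-R9.

R1-R9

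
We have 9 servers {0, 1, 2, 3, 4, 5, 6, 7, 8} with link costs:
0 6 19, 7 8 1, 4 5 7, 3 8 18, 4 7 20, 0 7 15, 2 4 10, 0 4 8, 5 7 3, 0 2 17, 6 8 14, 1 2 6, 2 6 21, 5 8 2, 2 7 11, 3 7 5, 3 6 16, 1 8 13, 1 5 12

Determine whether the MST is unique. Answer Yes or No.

Kruskal's algorithm — process edges by increasing weight (ties by edge label):
7 8 (1): add — endpoints in different components.
5 8 (2): add — endpoints in different components.
5 7 (3): skip — 5 and 7 already connected.
3 7 (5): add — endpoints in different components.
1 2 (6): add — endpoints in different components.
4 5 (7): add — endpoints in different components.
0 4 (8): add — endpoints in different components.
2 4 (10): add — endpoints in different components.
2 7 (11): skip — 2 and 7 already connected.
1 5 (12): skip — 1 and 5 already connected.
1 8 (13): skip — 1 and 8 already connected.
6 8 (14): add — endpoints in different components.
Every non-tree edge has weight strictly greater than the heaviest edge on the tree path between its endpoints, so the MST is unique.

Yes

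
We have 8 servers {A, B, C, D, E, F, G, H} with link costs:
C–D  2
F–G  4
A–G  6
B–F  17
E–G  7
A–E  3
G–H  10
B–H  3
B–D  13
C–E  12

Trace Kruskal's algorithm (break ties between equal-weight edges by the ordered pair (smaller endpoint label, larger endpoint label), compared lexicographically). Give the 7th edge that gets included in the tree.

C-E

Kruskal: consider edges lightest-first.
C–D (2): add — endpoints in different components.
A–E (3): add — endpoints in different components.
B–H (3): add — endpoints in different components.
F–G (4): add — endpoints in different components.
A–G (6): add — endpoints in different components.
E–G (7): skip — E and G already connected.
G–H (10): add — endpoints in different components.
C–E (12): add — endpoints in different components.
The 7th edge added is C–E.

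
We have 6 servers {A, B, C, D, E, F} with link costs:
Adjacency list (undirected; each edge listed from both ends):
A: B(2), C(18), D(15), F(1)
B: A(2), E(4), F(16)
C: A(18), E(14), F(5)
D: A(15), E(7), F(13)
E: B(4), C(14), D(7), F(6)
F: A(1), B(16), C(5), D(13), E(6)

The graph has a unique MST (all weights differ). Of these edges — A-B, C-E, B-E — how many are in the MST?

Kruskal: consider edges lightest-first.
A-F (1): add. Components now {A,F} {B} {C} {D} {E}
A-B (2): add. Components now {A,B,F} {C} {D} {E}
B-E (4): add. Components now {A,B,E,F} {C} {D}
C-F (5): add. Components now {A,B,C,E,F} {D}
E-F (6): skip — E and F already connected.
D-E (7): add. Components now {A,B,C,D,E,F}
MST edge set: {A-F, A-B, B-E, C-F, D-E}.
Of the listed edges, {A-B, B-E} are in the MST → 2.

2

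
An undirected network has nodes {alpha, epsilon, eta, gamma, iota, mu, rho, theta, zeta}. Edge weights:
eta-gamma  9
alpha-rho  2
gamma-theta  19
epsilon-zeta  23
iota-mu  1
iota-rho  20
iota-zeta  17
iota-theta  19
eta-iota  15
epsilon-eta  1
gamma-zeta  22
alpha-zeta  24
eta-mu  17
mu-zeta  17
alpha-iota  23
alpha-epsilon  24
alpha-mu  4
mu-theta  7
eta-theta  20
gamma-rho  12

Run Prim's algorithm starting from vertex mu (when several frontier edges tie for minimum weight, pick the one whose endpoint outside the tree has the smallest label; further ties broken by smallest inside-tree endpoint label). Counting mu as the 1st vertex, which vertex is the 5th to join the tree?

Prim's algorithm from mu:
Step 1: cheapest edge leaving the tree is iota-mu (1); add iota.
Step 2: cheapest edge leaving the tree is alpha-mu (4); add alpha.
Step 3: cheapest edge leaving the tree is alpha-rho (2); add rho.
Step 4: cheapest edge leaving the tree is mu-theta (7); add theta.
Step 5: cheapest edge leaving the tree is gamma-rho (12); add gamma.
Step 6: cheapest edge leaving the tree is eta-gamma (9); add eta.
Step 7: cheapest edge leaving the tree is epsilon-eta (1); add epsilon.
Step 8: cheapest edge leaving the tree is iota-zeta (17); add zeta.
Vertex order: mu, iota, alpha, rho, theta, gamma, eta, epsilon, zeta. The 5th vertex is theta.

theta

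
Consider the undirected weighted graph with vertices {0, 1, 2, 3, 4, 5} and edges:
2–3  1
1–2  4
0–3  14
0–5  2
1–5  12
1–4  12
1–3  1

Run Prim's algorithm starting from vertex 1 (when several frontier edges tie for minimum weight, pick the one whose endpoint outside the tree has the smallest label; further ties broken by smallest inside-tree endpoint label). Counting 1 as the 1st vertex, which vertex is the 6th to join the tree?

Grow the tree from 1 using Prim:
Step 1: frontier [1–3 1, 1–2 4, 1–4 12, 1–5 12] → take 1–3 (1); add 3.
Step 2: frontier [1–2 4, 1–4 12, 1–5 12, 2–3 1, 0–3 14] → take 2–3 (1); add 2.
Step 3: frontier [1–4 12, 1–5 12, 0–3 14] → take 1–4 (12); add 4.
Step 4: frontier [1–5 12, 0–3 14] → take 1–5 (12); add 5.
Step 5: frontier [0–3 14, 0–5 2] → take 0–5 (2); add 0.
Vertex order: 1, 3, 2, 4, 5, 0. The 6th vertex is 0.

0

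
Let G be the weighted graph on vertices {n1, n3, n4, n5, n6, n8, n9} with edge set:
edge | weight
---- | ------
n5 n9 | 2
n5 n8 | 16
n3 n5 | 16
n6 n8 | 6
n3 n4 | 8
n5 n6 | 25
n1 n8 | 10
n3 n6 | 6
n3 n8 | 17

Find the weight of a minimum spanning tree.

48

Prim, starting at n4.
Step 1: cheapest edge leaving the tree is n3 n4 (8); add n3.
Step 2: cheapest edge leaving the tree is n3 n6 (6); add n6.
Step 3: cheapest edge leaving the tree is n6 n8 (6); add n8.
Step 4: cheapest edge leaving the tree is n1 n8 (10); add n1.
Step 5: cheapest edge leaving the tree is n3 n5 (16); add n5.
Step 6: cheapest edge leaving the tree is n5 n9 (2); add n9.
MST edges: n3 n4, n3 n6, n6 n8, n1 n8, n3 n5, n5 n9; total weight 8+6+6+10+16+2 = 48.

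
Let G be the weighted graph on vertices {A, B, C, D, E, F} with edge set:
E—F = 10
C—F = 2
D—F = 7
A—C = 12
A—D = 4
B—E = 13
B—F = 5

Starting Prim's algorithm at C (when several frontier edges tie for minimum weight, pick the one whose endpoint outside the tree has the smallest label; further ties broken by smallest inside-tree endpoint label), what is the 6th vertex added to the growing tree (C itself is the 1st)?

E

Prim, starting at C.
Step 1: frontier [C—F 2, A—C 12] → take C—F (2); add F.
Step 2: frontier [A—C 12, B—F 5, D—F 7, E—F 10] → take B—F (5); add B.
Step 3: frontier [B—E 13, A—C 12, D—F 7, E—F 10] → take D—F (7); add D.
Step 4: frontier [B—E 13, A—C 12, A—D 4, E—F 10] → take A—D (4); add A.
Step 5: frontier [B—E 13, E—F 10] → take E—F (10); add E.
Vertex order: C, F, B, D, A, E. The 6th vertex is E.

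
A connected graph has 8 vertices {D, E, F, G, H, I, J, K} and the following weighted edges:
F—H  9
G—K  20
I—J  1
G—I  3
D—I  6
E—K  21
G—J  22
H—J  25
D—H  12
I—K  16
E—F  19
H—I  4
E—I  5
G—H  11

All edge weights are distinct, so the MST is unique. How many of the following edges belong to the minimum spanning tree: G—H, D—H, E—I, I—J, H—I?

Kruskal: consider edges lightest-first.
I—J (1): add — endpoints in different components.
G—I (3): add — endpoints in different components.
H—I (4): add — endpoints in different components.
E—I (5): add — endpoints in different components.
D—I (6): add — endpoints in different components.
F—H (9): add — endpoints in different components.
G—H (11): skip — G and H already connected.
D—H (12): skip — D and H already connected.
I—K (16): add — endpoints in different components.
MST edge set: {I—J, G—I, H—I, E—I, D—I, F—H, I—K}.
Of the listed edges, {E—I, I—J, H—I} are in the MST → 3.

3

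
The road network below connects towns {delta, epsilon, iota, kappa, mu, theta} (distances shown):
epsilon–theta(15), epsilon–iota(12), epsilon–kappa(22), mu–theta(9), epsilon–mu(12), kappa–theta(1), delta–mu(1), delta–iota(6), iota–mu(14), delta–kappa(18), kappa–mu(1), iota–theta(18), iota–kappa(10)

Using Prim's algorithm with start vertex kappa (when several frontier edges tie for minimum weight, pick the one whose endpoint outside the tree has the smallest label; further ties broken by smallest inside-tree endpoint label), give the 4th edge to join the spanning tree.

delta-iota

Prim, starting at kappa.
Step 1: frontier [kappa–mu 1, kappa–theta 1, iota–kappa 10, delta–kappa 18, epsilon–kappa 22] → take kappa–mu (1); add mu.
Step 2: frontier [kappa–theta 1, iota–kappa 10, delta–kappa 18, epsilon–kappa 22, delta–mu 1, mu–theta 9, epsilon–mu 12, iota–mu 14] → take delta–mu (1); add delta.
Step 3: frontier [delta–iota 6, kappa–theta 1, iota–kappa 10, epsilon–kappa 22, mu–theta 9, epsilon–mu 12, iota–mu 14] → take kappa–theta (1); add theta.
Step 4: frontier [delta–iota 6, iota–kappa 10, epsilon–kappa 22, epsilon–mu 12, iota–mu 14, epsilon–theta 15, iota–theta 18] → take delta–iota (6); add iota.
Step 5: frontier [epsilon–iota 12, epsilon–kappa 22, epsilon–mu 12, epsilon–theta 15] → take epsilon–iota (12); add epsilon.
The 4th edge added is delta–iota.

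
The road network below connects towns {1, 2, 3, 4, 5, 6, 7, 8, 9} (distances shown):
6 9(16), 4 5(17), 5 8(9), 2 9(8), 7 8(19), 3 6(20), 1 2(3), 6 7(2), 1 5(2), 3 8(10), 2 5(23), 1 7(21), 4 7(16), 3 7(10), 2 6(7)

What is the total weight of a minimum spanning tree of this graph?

57

Prim, starting at 4.
Step 1: cheapest edge leaving the tree is 4 7 (16); add 7.
Step 2: cheapest edge leaving the tree is 6 7 (2); add 6.
Step 3: cheapest edge leaving the tree is 2 6 (7); add 2.
Step 4: cheapest edge leaving the tree is 1 2 (3); add 1.
Step 5: cheapest edge leaving the tree is 1 5 (2); add 5.
Step 6: cheapest edge leaving the tree is 2 9 (8); add 9.
Step 7: cheapest edge leaving the tree is 5 8 (9); add 8.
Step 8: cheapest edge leaving the tree is 3 7 (10); add 3.
MST edges: 4 7, 6 7, 2 6, 1 2, 1 5, 2 9, 5 8, 3 7; total weight 16+2+7+3+2+8+9+10 = 57.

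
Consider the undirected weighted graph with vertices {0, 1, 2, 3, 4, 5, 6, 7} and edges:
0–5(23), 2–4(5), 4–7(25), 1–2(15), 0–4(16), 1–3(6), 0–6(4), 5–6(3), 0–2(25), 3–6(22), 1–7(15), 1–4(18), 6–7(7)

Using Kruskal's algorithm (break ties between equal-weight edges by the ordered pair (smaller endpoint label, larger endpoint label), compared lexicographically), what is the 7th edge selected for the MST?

Kruskal's algorithm — process edges by increasing weight (ties by edge label):
5–6 (3): add — endpoints in different components.
0–6 (4): add — endpoints in different components.
2–4 (5): add — endpoints in different components.
1–3 (6): add — endpoints in different components.
6–7 (7): add — endpoints in different components.
1–2 (15): add — endpoints in different components.
1–7 (15): add — endpoints in different components.
The 7th edge added is 1–7.

1-7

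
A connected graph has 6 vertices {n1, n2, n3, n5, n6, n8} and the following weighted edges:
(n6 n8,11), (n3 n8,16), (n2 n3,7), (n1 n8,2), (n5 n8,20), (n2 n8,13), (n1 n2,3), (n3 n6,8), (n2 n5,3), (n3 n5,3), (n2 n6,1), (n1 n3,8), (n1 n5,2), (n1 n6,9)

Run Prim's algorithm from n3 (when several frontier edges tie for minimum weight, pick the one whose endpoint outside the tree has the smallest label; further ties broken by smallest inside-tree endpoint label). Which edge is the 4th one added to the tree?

n1-n2

Prim's algorithm from n3:
Step 1: cheapest edge leaving the tree is n3 n5 (3); add n5.
Step 2: cheapest edge leaving the tree is n1 n5 (2); add n1.
Step 3: cheapest edge leaving the tree is n1 n8 (2); add n8.
Step 4: cheapest edge leaving the tree is n1 n2 (3); add n2.
Step 5: cheapest edge leaving the tree is n2 n6 (1); add n6.
The 4th edge added is n1 n2.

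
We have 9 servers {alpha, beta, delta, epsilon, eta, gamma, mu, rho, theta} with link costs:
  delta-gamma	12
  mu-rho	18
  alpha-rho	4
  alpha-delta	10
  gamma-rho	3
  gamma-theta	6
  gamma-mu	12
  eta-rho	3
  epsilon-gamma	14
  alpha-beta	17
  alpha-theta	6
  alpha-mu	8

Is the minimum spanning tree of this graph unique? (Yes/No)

Kruskal's algorithm — process edges by increasing weight (ties by edge label):
eta-rho (3): add — endpoints in different components.
gamma-rho (3): add — endpoints in different components.
alpha-rho (4): add — endpoints in different components.
alpha-theta (6): add — endpoints in different components.
gamma-theta (6): skip — theta and gamma already connected.
alpha-mu (8): add — endpoints in different components.
alpha-delta (10): add — endpoints in different components.
delta-gamma (12): skip — delta and gamma already connected.
gamma-mu (12): skip — mu and gamma already connected.
epsilon-gamma (14): add — endpoints in different components.
alpha-beta (17): add — endpoints in different components.
Non-tree edge gamma-theta has weight 6, equal to the heaviest edge on its tree cycle — swapping gives another MST of the same weight. Not unique.

No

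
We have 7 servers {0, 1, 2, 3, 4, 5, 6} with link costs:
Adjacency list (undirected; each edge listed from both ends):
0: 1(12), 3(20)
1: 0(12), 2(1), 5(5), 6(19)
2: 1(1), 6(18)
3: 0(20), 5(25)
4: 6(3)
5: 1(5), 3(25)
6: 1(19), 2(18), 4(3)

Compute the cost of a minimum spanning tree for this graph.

59

Grow the tree from 1 using Prim:
Step 1: frontier [1–2 1, 1–5 5, 0–1 12, 1–6 19] → take 1–2 (1); add 2.
Step 2: frontier [1–5 5, 0–1 12, 1–6 19, 2–6 18] → take 1–5 (5); add 5.
Step 3: frontier [0–1 12, 1–6 19, 2–6 18, 3–5 25] → take 0–1 (12); add 0.
Step 4: frontier [0–3 20, 1–6 19, 2–6 18, 3–5 25] → take 2–6 (18); add 6.
Step 5: frontier [0–3 20, 3–5 25, 4–6 3] → take 4–6 (3); add 4.
Step 6: frontier [0–3 20, 3–5 25] → take 0–3 (20); add 3.
MST edges: 1–2, 1–5, 0–1, 2–6, 4–6, 0–3; total weight 1+5+12+18+3+20 = 59.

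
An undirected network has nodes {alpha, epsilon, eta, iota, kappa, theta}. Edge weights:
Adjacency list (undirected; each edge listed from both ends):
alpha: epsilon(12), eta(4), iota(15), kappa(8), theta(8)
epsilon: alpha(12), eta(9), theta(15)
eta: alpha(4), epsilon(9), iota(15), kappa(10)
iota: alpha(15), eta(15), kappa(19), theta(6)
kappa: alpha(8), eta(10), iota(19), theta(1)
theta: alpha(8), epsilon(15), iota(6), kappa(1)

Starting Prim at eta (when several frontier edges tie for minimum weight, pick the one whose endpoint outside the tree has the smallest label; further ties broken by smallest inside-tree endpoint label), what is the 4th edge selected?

Prim, starting at eta.
Step 1: cheapest edge leaving the tree is alpha-eta (4); add alpha.
Step 2: cheapest edge leaving the tree is alpha-kappa (8); add kappa.
Step 3: cheapest edge leaving the tree is kappa-theta (1); add theta.
Step 4: cheapest edge leaving the tree is iota-theta (6); add iota.
Step 5: cheapest edge leaving the tree is epsilon-eta (9); add epsilon.
The 4th edge added is iota-theta.

iota-theta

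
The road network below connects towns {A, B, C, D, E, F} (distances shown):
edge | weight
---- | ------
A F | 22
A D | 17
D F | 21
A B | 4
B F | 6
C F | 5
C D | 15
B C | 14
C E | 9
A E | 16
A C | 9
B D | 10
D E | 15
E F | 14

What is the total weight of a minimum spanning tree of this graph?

34

Grow the tree from F using Prim:
Step 1: frontier [C F 5, B F 6, E F 14, D F 21, A F 22] → take C F (5); add C.
Step 2: frontier [A C 9, C E 9, B C 14, C D 15, B F 6, E F 14, D F 21, A F 22] → take B F (6); add B.
Step 3: frontier [A B 4, B D 10, A C 9, C E 9, C D 15, E F 14, D F 21, A F 22] → take A B (4); add A.
Step 4: frontier [A E 16, A D 17, B D 10, C E 9, C D 15, E F 14, D F 21] → take C E (9); add E.
Step 5: frontier [A D 17, B D 10, C D 15, D E 15, D F 21] → take B D (10); add D.
MST edges: C F, B F, A B, C E, B D; total weight 5+6+4+9+10 = 34.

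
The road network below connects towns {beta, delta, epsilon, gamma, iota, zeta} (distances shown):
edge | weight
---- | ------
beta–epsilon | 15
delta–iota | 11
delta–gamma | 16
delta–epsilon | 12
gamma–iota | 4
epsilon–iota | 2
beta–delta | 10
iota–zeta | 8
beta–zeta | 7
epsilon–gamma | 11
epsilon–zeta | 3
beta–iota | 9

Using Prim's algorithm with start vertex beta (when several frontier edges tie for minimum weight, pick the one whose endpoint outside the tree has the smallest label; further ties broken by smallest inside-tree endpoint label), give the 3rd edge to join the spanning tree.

Prim, starting at beta.
Step 1: frontier [beta–zeta 7, beta–iota 9, beta–delta 10, beta–epsilon 15] → take beta–zeta (7); add zeta.
Step 2: frontier [beta–iota 9, beta–delta 10, beta–epsilon 15, epsilon–zeta 3, iota–zeta 8] → take epsilon–zeta (3); add epsilon.
Step 3: frontier [beta–iota 9, beta–delta 10, epsilon–iota 2, epsilon–gamma 11, delta–epsilon 12, iota–zeta 8] → take epsilon–iota (2); add iota.
Step 4: frontier [beta–delta 10, epsilon–gamma 11, delta–epsilon 12, gamma–iota 4, delta–iota 11] → take gamma–iota (4); add gamma.
Step 5: frontier [beta–delta 10, delta–epsilon 12, delta–gamma 16, delta–iota 11] → take beta–delta (10); add delta.
The 3rd edge added is epsilon–iota.

epsilon-iota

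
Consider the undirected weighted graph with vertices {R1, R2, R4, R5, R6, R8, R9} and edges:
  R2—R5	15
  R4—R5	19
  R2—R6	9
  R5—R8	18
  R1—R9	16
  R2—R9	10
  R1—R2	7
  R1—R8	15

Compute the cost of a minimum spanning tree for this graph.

Prim, starting at R4.
Step 1: cheapest edge leaving the tree is R4—R5 (19); add R5.
Step 2: cheapest edge leaving the tree is R2—R5 (15); add R2.
Step 3: cheapest edge leaving the tree is R1—R2 (7); add R1.
Step 4: cheapest edge leaving the tree is R2—R6 (9); add R6.
Step 5: cheapest edge leaving the tree is R2—R9 (10); add R9.
Step 6: cheapest edge leaving the tree is R1—R8 (15); add R8.
MST edges: R4—R5, R2—R5, R1—R2, R2—R6, R2—R9, R1—R8; total weight 19+15+7+9+10+15 = 75.

75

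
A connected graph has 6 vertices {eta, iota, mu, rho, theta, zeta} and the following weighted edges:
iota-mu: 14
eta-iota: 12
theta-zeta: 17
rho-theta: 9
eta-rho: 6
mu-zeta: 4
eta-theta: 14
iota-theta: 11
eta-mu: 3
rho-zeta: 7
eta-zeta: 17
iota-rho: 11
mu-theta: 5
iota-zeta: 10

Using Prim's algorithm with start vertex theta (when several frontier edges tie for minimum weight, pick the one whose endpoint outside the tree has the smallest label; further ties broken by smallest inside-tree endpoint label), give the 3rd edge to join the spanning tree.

mu-zeta

Grow the tree from theta using Prim:
Step 1: frontier [mu-theta 5, rho-theta 9, iota-theta 11, eta-theta 14, theta-zeta 17] → take mu-theta (5); add mu.
Step 2: frontier [eta-mu 3, mu-zeta 4, iota-mu 14, rho-theta 9, iota-theta 11, eta-theta 14, theta-zeta 17] → take eta-mu (3); add eta.
Step 3: frontier [eta-rho 6, eta-iota 12, eta-zeta 17, mu-zeta 4, iota-mu 14, rho-theta 9, iota-theta 11, theta-zeta 17] → take mu-zeta (4); add zeta.
Step 4: frontier [eta-rho 6, eta-iota 12, iota-mu 14, rho-theta 9, iota-theta 11, rho-zeta 7, iota-zeta 10] → take eta-rho (6); add rho.
Step 5: frontier [eta-iota 12, iota-mu 14, iota-rho 11, iota-theta 11, iota-zeta 10] → take iota-zeta (10); add iota.
The 3rd edge added is mu-zeta.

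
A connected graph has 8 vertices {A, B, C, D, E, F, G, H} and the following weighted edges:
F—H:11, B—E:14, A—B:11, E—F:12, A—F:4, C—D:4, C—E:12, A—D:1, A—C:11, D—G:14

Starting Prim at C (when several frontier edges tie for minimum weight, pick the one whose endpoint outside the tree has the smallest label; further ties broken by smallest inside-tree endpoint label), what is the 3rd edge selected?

Prim, starting at C.
Step 1: frontier [C—D 4, A—C 11, C—E 12] → take C—D (4); add D.
Step 2: frontier [A—C 11, C—E 12, A—D 1, D—G 14] → take A—D (1); add A.
Step 3: frontier [A—F 4, A—B 11, C—E 12, D—G 14] → take A—F (4); add F.
Step 4: frontier [A—B 11, C—E 12, D—G 14, F—H 11, E—F 12] → take A—B (11); add B.
Step 5: frontier [B—E 14, C—E 12, D—G 14, F—H 11, E—F 12] → take F—H (11); add H.
Step 6: frontier [B—E 14, C—E 12, D—G 14, E—F 12] → take C—E (12); add E.
Step 7: frontier [D—G 14] → take D—G (14); add G.
The 3rd edge added is A—F.

A-F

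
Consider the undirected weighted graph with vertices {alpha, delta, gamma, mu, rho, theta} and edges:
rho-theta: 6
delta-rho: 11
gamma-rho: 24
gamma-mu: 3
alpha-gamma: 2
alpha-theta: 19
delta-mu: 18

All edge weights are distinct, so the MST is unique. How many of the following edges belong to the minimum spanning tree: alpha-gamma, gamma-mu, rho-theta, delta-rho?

Sort edges by weight, then run Kruskal:
alpha-gamma (2): add. Components now {mu} {rho} {delta} {theta} {alpha,gamma}
gamma-mu (3): add. Components now {alpha,gamma,mu} {rho} {delta} {theta}
rho-theta (6): add. Components now {alpha,gamma,mu} {rho,theta} {delta}
delta-rho (11): add. Components now {alpha,gamma,mu} {delta,rho,theta}
delta-mu (18): add. Components now {alpha,delta,gamma,mu,rho,theta}
MST edge set: {alpha-gamma, gamma-mu, rho-theta, delta-rho, delta-mu}.
Of the listed edges, {alpha-gamma, gamma-mu, rho-theta, delta-rho} are in the MST → 4.

4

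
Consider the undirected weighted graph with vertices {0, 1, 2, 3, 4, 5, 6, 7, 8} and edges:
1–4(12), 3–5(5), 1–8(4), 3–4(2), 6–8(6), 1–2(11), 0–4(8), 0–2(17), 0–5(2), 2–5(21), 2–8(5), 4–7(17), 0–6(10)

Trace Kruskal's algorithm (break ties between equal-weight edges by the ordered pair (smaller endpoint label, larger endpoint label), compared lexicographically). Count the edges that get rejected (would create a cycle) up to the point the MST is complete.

4

Kruskal's algorithm — process edges by increasing weight (ties by edge label):
0–5 (2): add — endpoints in different components.
3–4 (2): add — endpoints in different components.
1–8 (4): add — endpoints in different components.
2–8 (5): add — endpoints in different components.
3–5 (5): add — endpoints in different components.
6–8 (6): add — endpoints in different components.
0–4 (8): skip — 0 and 4 already connected.
0–6 (10): add — endpoints in different components.
1–2 (11): skip — 1 and 2 already connected.
1–4 (12): skip — 1 and 4 already connected.
0–2 (17): skip — 0 and 2 already connected.
4–7 (17): add — endpoints in different components.
Edges rejected before the tree was complete: 4.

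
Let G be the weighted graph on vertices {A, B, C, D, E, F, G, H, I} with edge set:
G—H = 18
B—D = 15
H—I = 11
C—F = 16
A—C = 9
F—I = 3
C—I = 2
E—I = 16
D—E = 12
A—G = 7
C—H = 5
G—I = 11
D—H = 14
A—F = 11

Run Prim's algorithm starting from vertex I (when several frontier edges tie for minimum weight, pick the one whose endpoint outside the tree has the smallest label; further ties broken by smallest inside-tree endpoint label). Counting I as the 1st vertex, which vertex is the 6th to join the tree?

Grow the tree from I using Prim:
Step 1: cheapest edge leaving the tree is C—I (2); add C.
Step 2: cheapest edge leaving the tree is F—I (3); add F.
Step 3: cheapest edge leaving the tree is C—H (5); add H.
Step 4: cheapest edge leaving the tree is A—C (9); add A.
Step 5: cheapest edge leaving the tree is A—G (7); add G.
Step 6: cheapest edge leaving the tree is D—H (14); add D.
Step 7: cheapest edge leaving the tree is D—E (12); add E.
Step 8: cheapest edge leaving the tree is B—D (15); add B.
Vertex order: I, C, F, H, A, G, D, E, B. The 6th vertex is G.

G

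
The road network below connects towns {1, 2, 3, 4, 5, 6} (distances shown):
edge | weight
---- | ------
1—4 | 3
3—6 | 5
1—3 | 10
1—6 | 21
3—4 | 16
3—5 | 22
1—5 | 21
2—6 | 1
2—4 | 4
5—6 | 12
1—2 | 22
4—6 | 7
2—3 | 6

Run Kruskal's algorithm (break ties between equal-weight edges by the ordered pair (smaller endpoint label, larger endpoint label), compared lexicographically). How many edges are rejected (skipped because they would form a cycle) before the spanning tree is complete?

Kruskal: consider edges lightest-first.
2—6 (1): add — endpoints in different components.
1—4 (3): add — endpoints in different components.
2—4 (4): add — endpoints in different components.
3—6 (5): add — endpoints in different components.
2—3 (6): skip — 2 and 3 already connected.
4—6 (7): skip — 4 and 6 already connected.
1—3 (10): skip — 1 and 3 already connected.
5—6 (12): add — endpoints in different components.
Edges rejected before the tree was complete: 3.

3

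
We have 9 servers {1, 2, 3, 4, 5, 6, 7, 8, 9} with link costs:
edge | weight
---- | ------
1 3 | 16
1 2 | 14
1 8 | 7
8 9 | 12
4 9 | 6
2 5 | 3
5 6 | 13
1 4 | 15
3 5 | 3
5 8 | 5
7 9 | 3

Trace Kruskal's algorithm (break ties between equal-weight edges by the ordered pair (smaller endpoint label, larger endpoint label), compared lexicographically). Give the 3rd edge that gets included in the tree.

7-9

Kruskal's algorithm — process edges by increasing weight (ties by edge label):
2 5 (3): add — endpoints in different components.
3 5 (3): add — endpoints in different components.
7 9 (3): add — endpoints in different components.
5 8 (5): add — endpoints in different components.
4 9 (6): add — endpoints in different components.
1 8 (7): add — endpoints in different components.
8 9 (12): add — endpoints in different components.
5 6 (13): add — endpoints in different components.
The 3rd edge added is 7 9.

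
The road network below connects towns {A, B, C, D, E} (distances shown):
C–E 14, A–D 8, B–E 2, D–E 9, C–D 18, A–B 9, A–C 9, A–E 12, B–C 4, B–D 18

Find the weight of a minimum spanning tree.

Sort edges by weight, then run Kruskal:
B–E (2): add. Components now {A} {B,E} {C} {D}
B–C (4): add. Components now {A} {B,C,E} {D}
A–D (8): add. Components now {A,D} {B,C,E}
A–B (9): add. Components now {A,B,C,D,E}
MST edges: B–E, B–C, A–D, A–B; total weight 2+4+8+9 = 23.

23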